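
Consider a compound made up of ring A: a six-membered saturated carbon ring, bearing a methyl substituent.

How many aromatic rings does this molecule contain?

0

Ring A has only sp³ atoms, so it is not fully conjugated — not aromatic (cyclohexane).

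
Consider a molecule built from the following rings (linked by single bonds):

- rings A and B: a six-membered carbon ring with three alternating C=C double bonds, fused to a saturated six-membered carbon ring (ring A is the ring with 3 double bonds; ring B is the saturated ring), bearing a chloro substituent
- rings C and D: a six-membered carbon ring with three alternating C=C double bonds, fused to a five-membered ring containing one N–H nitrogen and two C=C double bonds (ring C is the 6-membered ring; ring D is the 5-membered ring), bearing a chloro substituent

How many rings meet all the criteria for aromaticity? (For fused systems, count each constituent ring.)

Ring A has a continuous p-orbital overlap around the ring; 3 ring double bonds give 6 π electrons. 6 = 4(1)+2, so ring A is aromatic (benzene ring).
Ring B has four sp³ carbons, so it is not fully conjugated — not aromatic (cyclohexane ring).
Rings C and D form a fused bicyclic system (with one N–H) with 9 sp² atoms and 10 π electrons from ring double bonds plus a heteroatom lone pair. 10 = 4(2)+2, so the system is aromatic and both rings count as aromatic (indole).
Aromatic: A, C, D. Total: 3.

3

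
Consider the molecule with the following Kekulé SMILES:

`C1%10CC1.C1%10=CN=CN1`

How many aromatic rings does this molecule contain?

The SMILES encodes a three-membered saturated carbon ring; a five-membered ring with nitrogens at positions 1 and 3 (one bearing H, one in a C=N bond) and two double bonds.
The 3-membered ring has only sp³ atoms, so it is not fully conjugated — not aromatic (cyclopropane).
The 5-membered ring with two nitrogens (one N–H, one =N–) has a continuous p-orbital overlap around the ring; 2 ring double bonds (4 π electrons) plus a heteroatom lone pair (2) give 6 π electrons. 6 = 4(1)+2, so it is aromatic (imidazole).
1 of the 2 rings is aromatic. Total: 1.

1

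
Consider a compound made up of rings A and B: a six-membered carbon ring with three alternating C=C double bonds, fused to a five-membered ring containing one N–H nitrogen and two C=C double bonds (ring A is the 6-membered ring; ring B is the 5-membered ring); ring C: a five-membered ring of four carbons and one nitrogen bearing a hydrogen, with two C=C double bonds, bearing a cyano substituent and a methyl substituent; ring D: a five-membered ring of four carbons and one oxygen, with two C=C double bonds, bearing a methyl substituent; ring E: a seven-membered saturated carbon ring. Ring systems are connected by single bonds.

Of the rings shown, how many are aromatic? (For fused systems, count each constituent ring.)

4

Rings A and B form a fused bicyclic system (with one N–H) with 9 sp² atoms and 10 π electrons from ring double bonds plus a heteroatom lone pair. 10 = 4(2)+2, so the system is aromatic and both rings count as aromatic (indole).
Ring C is fully conjugated (every ring atom contributes a p orbital); 2 ring double bonds (4 π electrons) plus a heteroatom lone pair (2) give 6 π electrons. That satisfies 4n+2 with n=1, so ring C is aromatic (pyrrole).
Ring D is planar and fully conjugated; 2 ring double bonds (4 π electrons) plus a heteroatom lone pair (2) give 6 π electrons. Since 6 = 4n+2 (n=1), ring D is aromatic (furan).
Ring E has only sp³ atoms, so it is not fully conjugated — not aromatic (cycloheptane).
Aromatic: A, B, C, D. Total: 4.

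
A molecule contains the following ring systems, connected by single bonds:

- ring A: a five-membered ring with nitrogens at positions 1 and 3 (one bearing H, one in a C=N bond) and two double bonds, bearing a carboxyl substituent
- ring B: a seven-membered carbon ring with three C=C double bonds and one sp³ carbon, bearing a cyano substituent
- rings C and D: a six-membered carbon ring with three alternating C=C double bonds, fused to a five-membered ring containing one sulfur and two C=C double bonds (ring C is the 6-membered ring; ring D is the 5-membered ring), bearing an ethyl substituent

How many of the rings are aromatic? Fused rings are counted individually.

Ring A is fully conjugated (every ring atom contributes a p orbital); 2 ring double bonds (4 π electrons) plus a heteroatom lone pair (2) give 6 π electrons. That satisfies 4n+2 with n=1, so ring A is aromatic (imidazole).
Ring B has one sp³ carbon, so it is not fully conjugated — not aromatic (cycloheptatriene).
Rings C and D form a fused bicyclic system (with one sulfur) with 9 sp² atoms and 10 π electrons from ring double bonds plus a heteroatom lone pair. 10 = 4(2)+2, so the system is aromatic and both rings count as aromatic (benzothiophene).
Aromatic: A, C, D. Total: 3.

3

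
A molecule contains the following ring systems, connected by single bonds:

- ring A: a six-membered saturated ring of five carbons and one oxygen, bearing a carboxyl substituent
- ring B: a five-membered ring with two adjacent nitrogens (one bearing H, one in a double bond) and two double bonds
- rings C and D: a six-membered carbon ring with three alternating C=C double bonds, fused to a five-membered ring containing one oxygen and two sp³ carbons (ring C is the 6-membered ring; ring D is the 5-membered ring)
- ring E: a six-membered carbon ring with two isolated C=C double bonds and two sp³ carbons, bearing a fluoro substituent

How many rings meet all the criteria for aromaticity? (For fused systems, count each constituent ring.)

Ring A has only sp³ atoms, so it is not fully conjugated — not aromatic (tetrahydropyran).
Ring B has a continuous p-orbital overlap around the ring; 2 ring double bonds (4 π electrons) plus a heteroatom lone pair (2) give 6 π electrons. 6 = 4(1)+2, so ring B is aromatic (pyrazole).
Ring C is fully conjugated (every ring atom contributes a p orbital); 3 ring double bonds give 6 π electrons. That satisfies 4n+2 with n=1, so ring C is aromatic (benzene ring).
Ring D has two sp³ carbons, so it is not fully conjugated — not aromatic (oxolane ring).
Ring E has two sp³ carbons, so it is not fully conjugated — not aromatic (1,4-cyclohexadiene).
Aromatic: B, C. Total: 2.

2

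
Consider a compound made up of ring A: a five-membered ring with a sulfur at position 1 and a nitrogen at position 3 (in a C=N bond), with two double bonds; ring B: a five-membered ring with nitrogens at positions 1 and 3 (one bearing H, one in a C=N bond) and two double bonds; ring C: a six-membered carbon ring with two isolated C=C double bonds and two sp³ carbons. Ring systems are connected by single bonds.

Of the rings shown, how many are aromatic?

Ring A is fully conjugated (every ring atom contributes a p orbital); 2 ring double bonds (4 π electrons) plus a heteroatom lone pair (2) give 6 π electrons. That satisfies 4n+2 with n=1, so ring A is aromatic (thiazole).
Ring B is fully conjugated (every ring atom contributes a p orbital); 2 ring double bonds (4 π electrons) plus a heteroatom lone pair (2) give 6 π electrons. Since 6 = 4n+2 (n=1), ring B is aromatic (imidazole).
Ring C has two sp³ carbons, so it is not fully conjugated — not aromatic (1,4-cyclohexadiene).
Aromatic: A, B. Total: 2.

2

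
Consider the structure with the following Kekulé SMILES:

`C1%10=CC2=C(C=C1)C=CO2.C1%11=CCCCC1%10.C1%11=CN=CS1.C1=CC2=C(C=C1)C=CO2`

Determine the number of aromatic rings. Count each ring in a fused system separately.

5

The SMILES encodes a six-membered carbon ring with three alternating C=C double bonds, fused to a five-membered ring containing one oxygen and two C=C double bonds; a six-membered carbon ring with one C=C double bond; a five-membered ring with a sulfur at position 1 and a nitrogen at position 3 (in a C=N bond), with two double bonds; a six-membered carbon ring with three alternating C=C double bonds, fused to a five-membered ring containing one oxygen and two C=C double bonds.
The fused 6/5-membered bicyclic (with one oxygen) is a single π system with 9 sp² atoms and 10 π electrons from ring double bonds plus a heteroatom lone pair. 10 = 4(2)+2, so the system is aromatic and both rings count as aromatic (benzofuran).
The 6-membered ring has four sp³ carbons, so it is not fully conjugated — not aromatic (cyclohexene).
The 5-membered ring with one sulfur and one =N– is fully conjugated (every ring atom contributes a p orbital); 2 ring double bonds (4 π electrons) plus a heteroatom lone pair (2) give 6 π electrons. That satisfies 4n+2 with n=1, so it is aromatic (thiazole).
The fused 6/5-membered bicyclic (with one oxygen) is a single π system with 9 sp² atoms and 10 π electrons from ring double bonds plus a heteroatom lone pair. 10 = 4(2)+2, so the system is aromatic and both rings count as aromatic (benzofuran).
5 of the 6 rings are aromatic. Total: 5.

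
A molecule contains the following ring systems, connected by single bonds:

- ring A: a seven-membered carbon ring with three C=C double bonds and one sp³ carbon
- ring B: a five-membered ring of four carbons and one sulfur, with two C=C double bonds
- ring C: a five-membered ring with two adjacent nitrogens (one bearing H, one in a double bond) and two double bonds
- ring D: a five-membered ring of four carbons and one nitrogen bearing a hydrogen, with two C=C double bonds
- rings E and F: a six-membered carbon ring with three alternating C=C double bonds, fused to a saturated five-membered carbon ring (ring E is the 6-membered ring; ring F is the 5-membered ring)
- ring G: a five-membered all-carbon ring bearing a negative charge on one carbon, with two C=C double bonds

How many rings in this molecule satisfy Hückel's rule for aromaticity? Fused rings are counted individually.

Ring A has one sp³ carbon, so it is not fully conjugated — not aromatic (cycloheptatriene).
Ring B is planar and fully conjugated; 2 ring double bonds (4 π electrons) plus a heteroatom lone pair (2) give 6 π electrons. That satisfies 4n+2 with n=1, so ring B is aromatic (thiophene).
Ring C has a continuous p-orbital overlap around the ring; 2 ring double bonds (4 π electrons) plus a heteroatom lone pair (2) give 6 π electrons. Since 6 = 4n+2 (n=1), ring C is aromatic (pyrazole).
Ring D has a continuous p-orbital overlap around the ring; 2 ring double bonds (4 π electrons) plus a heteroatom lone pair (2) give 6 π electrons. Since 6 = 4n+2 (n=1), ring D is aromatic (pyrrole).
Ring E has a continuous p-orbital overlap around the ring; 3 ring double bonds give 6 π electrons. 6 = 4(1)+2, so ring E is aromatic (benzene ring).
Ring F has three sp³ carbons, so it is not fully conjugated — not aromatic (cyclopentane ring).
Ring G is planar and fully conjugated; 2 ring double bonds (4 π electrons) plus the carbanion lone pair (2) give 6 π electrons. Since 6 = 4n+2 (n=1), ring G is aromatic (cyclopentadienyl anion).
Aromatic: B, C, D, E, G. Total: 5.

5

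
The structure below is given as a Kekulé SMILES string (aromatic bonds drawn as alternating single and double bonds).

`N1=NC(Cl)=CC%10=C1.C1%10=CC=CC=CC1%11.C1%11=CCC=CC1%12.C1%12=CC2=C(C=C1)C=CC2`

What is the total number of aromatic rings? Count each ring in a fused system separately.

The SMILES encodes a six-membered ring with two adjacent nitrogens and three alternating double bonds; a seven-membered carbon ring with three C=C double bonds and one sp³ carbon; a six-membered carbon ring with two isolated C=C double bonds and two sp³ carbons; a six-membered carbon ring with three alternating C=C double bonds, fused to a five-membered carbon ring containing one C=C double bond and one sp³ carbon.
The 6-membered ring with two nitrogens (1,2) is fully conjugated (every ring atom contributes a p orbital); 3 ring double bonds give 6 π electrons. Since 6 = 4n+2 (n=1), it is aromatic (pyridazine).
The 7-membered ring has one sp³ carbon, so it is not fully conjugated — not aromatic (cycloheptatriene).
The 6-membered ring has two sp³ carbons, so it is not fully conjugated — not aromatic (1,4-cyclohexadiene).
The second 6-membered ring is planar and fully conjugated; 3 ring double bonds give 6 π electrons. 6 = 4(1)+2, so it is aromatic (benzene ring).
The 5-membered ring has one sp³ carbon, so it is not fully conjugated — not aromatic (cyclopentene ring).
2 of the 5 rings are aromatic. Total: 2.

2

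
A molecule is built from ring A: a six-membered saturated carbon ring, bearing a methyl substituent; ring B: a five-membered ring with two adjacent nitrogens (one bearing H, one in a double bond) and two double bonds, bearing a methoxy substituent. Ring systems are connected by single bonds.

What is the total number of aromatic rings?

1

Ring A has only sp³ atoms, so it is not fully conjugated — not aromatic (cyclohexane).
Ring B has a continuous p-orbital overlap around the ring; 2 ring double bonds (4 π electrons) plus a heteroatom lone pair (2) give 6 π electrons. That satisfies 4n+2 with n=1, so ring B is aromatic (pyrazole).
Aromatic: B. Total: 1.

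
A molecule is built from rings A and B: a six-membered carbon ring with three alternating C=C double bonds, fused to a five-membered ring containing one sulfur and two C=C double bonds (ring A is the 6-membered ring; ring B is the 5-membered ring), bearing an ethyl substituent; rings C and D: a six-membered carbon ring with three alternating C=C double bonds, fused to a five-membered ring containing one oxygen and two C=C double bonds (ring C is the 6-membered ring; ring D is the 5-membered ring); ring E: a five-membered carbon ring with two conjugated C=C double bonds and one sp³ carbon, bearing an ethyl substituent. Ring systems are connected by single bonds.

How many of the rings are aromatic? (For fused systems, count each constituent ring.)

Rings A and B form a fused bicyclic system (with one sulfur) with 9 sp² atoms and 10 π electrons from ring double bonds plus a heteroatom lone pair. 10 = 4(2)+2, so the system is aromatic and both rings count as aromatic (benzothiophene).
Rings C and D form a fused bicyclic system (with one oxygen) with 9 sp² atoms and 10 π electrons from ring double bonds plus a heteroatom lone pair. 10 = 4(2)+2, so the system is aromatic and both rings count as aromatic (benzofuran).
Ring E has one sp³ carbon, so it is not fully conjugated — not aromatic (cyclopentadiene).
Aromatic: A, B, C, D. Total: 4.

4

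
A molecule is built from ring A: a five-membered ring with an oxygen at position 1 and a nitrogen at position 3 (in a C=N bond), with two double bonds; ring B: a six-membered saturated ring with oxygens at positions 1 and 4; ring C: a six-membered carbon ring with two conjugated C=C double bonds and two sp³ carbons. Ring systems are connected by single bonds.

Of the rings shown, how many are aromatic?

1

Ring A is planar and fully conjugated; 2 ring double bonds (4 π electrons) plus a heteroatom lone pair (2) give 6 π electrons. Since 6 = 4n+2 (n=1), ring A is aromatic (oxazole).
Ring B has only sp³ atoms, so it is not fully conjugated — not aromatic (1,4-dioxane).
Ring C has two sp³ carbons, so it is not fully conjugated — not aromatic (1,3-cyclohexadiene).
Aromatic: A. Total: 1.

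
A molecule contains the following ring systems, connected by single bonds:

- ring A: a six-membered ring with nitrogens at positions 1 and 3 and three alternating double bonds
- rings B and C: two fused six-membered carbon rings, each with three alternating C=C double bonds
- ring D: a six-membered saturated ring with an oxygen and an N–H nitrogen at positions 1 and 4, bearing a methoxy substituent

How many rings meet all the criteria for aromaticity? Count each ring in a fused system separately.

3

Ring A is planar and fully conjugated; 3 ring double bonds give 6 π electrons. 6 = 4(1)+2, so ring A is aromatic (pyrimidine).
Rings B and C form a fused bicyclic system with 10 sp² atoms and 10 π electrons from ring double bonds. 10 = 4(2)+2, so the system is aromatic and both rings count as aromatic (naphthalene).
Ring D has only sp³ atoms, so it is not fully conjugated — not aromatic (morpholine).
Aromatic: A, B, C. Total: 3.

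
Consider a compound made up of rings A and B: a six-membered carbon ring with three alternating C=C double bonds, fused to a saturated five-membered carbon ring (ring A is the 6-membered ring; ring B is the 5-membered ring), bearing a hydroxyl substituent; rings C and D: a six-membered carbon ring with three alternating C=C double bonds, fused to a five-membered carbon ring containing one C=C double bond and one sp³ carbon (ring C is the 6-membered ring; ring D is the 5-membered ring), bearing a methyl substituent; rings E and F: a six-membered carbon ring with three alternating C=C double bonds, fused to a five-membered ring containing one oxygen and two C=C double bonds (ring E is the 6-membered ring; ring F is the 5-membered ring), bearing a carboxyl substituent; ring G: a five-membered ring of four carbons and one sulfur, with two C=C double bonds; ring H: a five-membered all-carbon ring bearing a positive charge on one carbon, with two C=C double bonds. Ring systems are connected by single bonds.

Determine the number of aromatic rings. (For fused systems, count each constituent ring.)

5

Ring A is fully conjugated (every ring atom contributes a p orbital); 3 ring double bonds give 6 π electrons. That satisfies 4n+2 with n=1, so ring A is aromatic (benzene ring).
Ring B has three sp³ carbons, so it is not fully conjugated — not aromatic (cyclopentane ring).
Ring C has a continuous p-orbital overlap around the ring; 3 ring double bonds give 6 π electrons. 6 = 4(1)+2, so ring C is aromatic (benzene ring).
Ring D has one sp³ carbon, so it is not fully conjugated — not aromatic (cyclopentene ring).
Rings E and F form a fused bicyclic system (with one oxygen) with 9 sp² atoms and 10 π electrons from ring double bonds plus a heteroatom lone pair. 10 = 4(2)+2, so the system is aromatic and both rings count as aromatic (benzofuran).
Ring G is fully conjugated (every ring atom contributes a p orbital); 2 ring double bonds (4 π electrons) plus a heteroatom lone pair (2) give 6 π electrons. 6 = 4(1)+2, so ring G is aromatic (thiophene).
Ring H has only sp² ring atoms; a planar conformation would have a fully conjugated π system of 4 electrons. But 4 = 4(1), which is 4n not 4n+2, so ring H is not aromatic (cyclopentadienyl cation).
Aromatic: A, C, E, F, G. Total: 5.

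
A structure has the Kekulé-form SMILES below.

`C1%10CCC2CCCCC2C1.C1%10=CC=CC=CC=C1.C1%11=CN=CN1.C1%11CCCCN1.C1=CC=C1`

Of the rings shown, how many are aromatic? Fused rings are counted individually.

The SMILES encodes two fused six-membered saturated carbon rings; an eight-membered carbon ring with four alternating C=C double bonds; a five-membered ring with nitrogens at positions 1 and 3 (one bearing H, one in a C=N bond) and two double bonds; a six-membered saturated ring of five carbons and one N–H nitrogen; a four-membered carbon ring with two alternating C=C double bonds.
The 6-membered ring has only sp³ atoms, so it is not fully conjugated — not aromatic (cyclohexane ring).
The second 6-membered ring has only sp³ atoms, so it is not fully conjugated — not aromatic (cyclohexane ring).
The 8-membered ring has only sp² ring atoms; a planar conformation would have a fully conjugated π system of 8 electrons. But 8 = 4(2), which is 4n not 4n+2, so it is not aromatic (cyclooctatetraene) — cyclooctatetraene distorts into a non-planar tub to avoid antiaromaticity.
The 5-membered ring with two nitrogens (one N–H, one =N–) has a continuous p-orbital overlap around the ring; 2 ring double bonds (4 π electrons) plus a heteroatom lone pair (2) give 6 π electrons. That satisfies 4n+2 with n=1, so it is aromatic (imidazole).
The 6-membered ring with one N–H has only sp³ atoms, so it is not fully conjugated — not aromatic (piperidine).
The 4-membered ring has only sp² ring atoms; a planar conformation would have a fully conjugated π system of 4 electrons. But 4 = 4(1), which is 4n not 4n+2, so it is not aromatic (cyclobutadiene) — cyclobutadiene is antiaromatic and distorts to a rectangle.
1 of the 6 rings is aromatic. Total: 1.

1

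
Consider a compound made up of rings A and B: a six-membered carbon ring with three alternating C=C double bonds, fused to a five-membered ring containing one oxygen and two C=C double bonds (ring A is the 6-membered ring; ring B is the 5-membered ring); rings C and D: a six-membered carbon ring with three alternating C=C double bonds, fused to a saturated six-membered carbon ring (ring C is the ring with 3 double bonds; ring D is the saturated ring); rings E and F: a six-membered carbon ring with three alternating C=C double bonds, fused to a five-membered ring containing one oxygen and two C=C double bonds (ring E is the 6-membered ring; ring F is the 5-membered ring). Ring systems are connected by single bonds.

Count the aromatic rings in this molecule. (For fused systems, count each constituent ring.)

5

Rings A and B form a fused bicyclic system (with one oxygen) with 9 sp² atoms and 10 π electrons from ring double bonds plus a heteroatom lone pair. 10 = 4(2)+2, so the system is aromatic and both rings count as aromatic (benzofuran).
Ring C is fully conjugated (every ring atom contributes a p orbital); 3 ring double bonds give 6 π electrons. That satisfies 4n+2 with n=1, so ring C is aromatic (benzene ring).
Ring D has four sp³ carbons, so it is not fully conjugated — not aromatic (cyclohexane ring).
Rings E and F form a fused bicyclic system (with one oxygen) with 9 sp² atoms and 10 π electrons from ring double bonds plus a heteroatom lone pair. 10 = 4(2)+2, so the system is aromatic and both rings count as aromatic (benzofuran).
Aromatic: A, B, C, E, F. Total: 5.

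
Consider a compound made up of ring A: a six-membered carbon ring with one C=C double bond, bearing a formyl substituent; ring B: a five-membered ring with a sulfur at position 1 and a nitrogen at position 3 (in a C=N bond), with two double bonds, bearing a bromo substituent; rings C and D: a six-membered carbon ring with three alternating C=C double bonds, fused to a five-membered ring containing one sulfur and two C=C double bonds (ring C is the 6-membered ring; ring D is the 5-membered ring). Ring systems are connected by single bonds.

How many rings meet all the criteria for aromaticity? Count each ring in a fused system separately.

3

Ring A has four sp³ carbons, so it is not fully conjugated — not aromatic (cyclohexene).
Ring B is fully conjugated (every ring atom contributes a p orbital); 2 ring double bonds (4 π electrons) plus a heteroatom lone pair (2) give 6 π electrons. 6 = 4(1)+2, so ring B is aromatic (thiazole).
Rings C and D form a fused bicyclic system (with one sulfur) with 9 sp² atoms and 10 π electrons from ring double bonds plus a heteroatom lone pair. 10 = 4(2)+2, so the system is aromatic and both rings count as aromatic (benzothiophene).
Aromatic: B, C, D. Total: 3.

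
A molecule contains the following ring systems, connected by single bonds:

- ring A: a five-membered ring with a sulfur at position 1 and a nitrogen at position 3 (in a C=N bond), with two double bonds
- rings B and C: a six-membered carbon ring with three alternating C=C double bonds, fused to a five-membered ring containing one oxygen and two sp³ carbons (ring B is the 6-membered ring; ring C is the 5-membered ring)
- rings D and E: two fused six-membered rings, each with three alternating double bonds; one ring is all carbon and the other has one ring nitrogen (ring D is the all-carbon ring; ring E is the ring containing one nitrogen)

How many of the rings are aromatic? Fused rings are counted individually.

4

Ring A is planar and fully conjugated; 2 ring double bonds (4 π electrons) plus a heteroatom lone pair (2) give 6 π electrons. 6 = 4(1)+2, so ring A is aromatic (thiazole).
Ring B is fully conjugated (every ring atom contributes a p orbital); 3 ring double bonds give 6 π electrons. Since 6 = 4n+2 (n=1), ring B is aromatic (benzene ring).
Ring C has two sp³ carbons, so it is not fully conjugated — not aromatic (oxolane ring).
Rings D and E form a fused bicyclic system (with one nitrogen) with 10 sp² atoms and 10 π electrons from ring double bonds. 10 = 4(2)+2, so the system is aromatic and both rings count as aromatic (quinoline).
Aromatic: A, B, D, E. Total: 4.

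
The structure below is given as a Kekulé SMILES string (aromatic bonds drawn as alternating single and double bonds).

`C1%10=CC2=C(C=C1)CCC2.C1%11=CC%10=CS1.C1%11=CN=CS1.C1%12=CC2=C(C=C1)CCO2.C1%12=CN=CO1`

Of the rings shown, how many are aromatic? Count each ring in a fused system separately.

The SMILES encodes a six-membered carbon ring with three alternating C=C double bonds, fused to a saturated five-membered carbon ring; a five-membered ring of four carbons and one sulfur, with two C=C double bonds; a five-membered ring with a sulfur at position 1 and a nitrogen at position 3 (in a C=N bond), with two double bonds; a six-membered carbon ring with three alternating C=C double bonds, fused to a five-membered ring containing one oxygen and two sp³ carbons; a five-membered ring with an oxygen at position 1 and a nitrogen at position 3 (in a C=N bond), with two double bonds.
The 6-membered ring is fully conjugated (every ring atom contributes a p orbital); 3 ring double bonds give 6 π electrons. That satisfies 4n+2 with n=1, so it is aromatic (benzene ring).
The 5-membered ring has three sp³ carbons, so it is not fully conjugated — not aromatic (cyclopentane ring).
The 5-membered ring with one sulfur is planar and fully conjugated; 2 ring double bonds (4 π electrons) plus a heteroatom lone pair (2) give 6 π electrons. Since 6 = 4n+2 (n=1), it is aromatic (thiophene).
The 5-membered ring with one sulfur and one =N– is planar and fully conjugated; 2 ring double bonds (4 π electrons) plus a heteroatom lone pair (2) give 6 π electrons. 6 = 4(1)+2, so it is aromatic (thiazole).
The second 6-membered ring is fully conjugated (every ring atom contributes a p orbital); 3 ring double bonds give 6 π electrons. 6 = 4(1)+2, so it is aromatic (benzene ring).
The 5-membered ring with one oxygen has two sp³ carbons, so it is not fully conjugated — not aromatic (oxolane ring).
The 5-membered ring with one oxygen and one =N– has a continuous p-orbital overlap around the ring; 2 ring double bonds (4 π electrons) plus a heteroatom lone pair (2) give 6 π electrons. That satisfies 4n+2 with n=1, so it is aromatic (oxazole).
5 of the 7 rings are aromatic. Total: 5.

5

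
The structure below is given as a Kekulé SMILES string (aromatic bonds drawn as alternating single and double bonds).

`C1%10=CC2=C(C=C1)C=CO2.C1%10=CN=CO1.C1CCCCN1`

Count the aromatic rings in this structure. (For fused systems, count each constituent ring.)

3

The SMILES encodes a six-membered carbon ring with three alternating C=C double bonds, fused to a five-membered ring containing one oxygen and two C=C double bonds; a five-membered ring with an oxygen at position 1 and a nitrogen at position 3 (in a C=N bond), with two double bonds; a six-membered saturated ring of five carbons and one N–H nitrogen.
The fused 6/5-membered bicyclic (with one oxygen) is a single π system with 9 sp² atoms and 10 π electrons from ring double bonds plus a heteroatom lone pair. 10 = 4(2)+2, so the system is aromatic and both rings count as aromatic (benzofuran).
The 5-membered ring with one oxygen and one =N– is fully conjugated (every ring atom contributes a p orbital); 2 ring double bonds (4 π electrons) plus a heteroatom lone pair (2) give 6 π electrons. Since 6 = 4n+2 (n=1), it is aromatic (oxazole).
The 6-membered ring with one N–H has only sp³ atoms, so it is not fully conjugated — not aromatic (piperidine).
3 of the 4 rings are aromatic. Total: 3.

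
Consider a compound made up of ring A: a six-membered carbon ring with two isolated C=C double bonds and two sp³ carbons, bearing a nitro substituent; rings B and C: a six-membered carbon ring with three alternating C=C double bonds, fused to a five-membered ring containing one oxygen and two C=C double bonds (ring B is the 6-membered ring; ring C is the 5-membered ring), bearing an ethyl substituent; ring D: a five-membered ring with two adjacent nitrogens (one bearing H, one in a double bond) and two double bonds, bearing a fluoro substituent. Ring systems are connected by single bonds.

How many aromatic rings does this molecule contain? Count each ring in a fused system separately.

3

Ring A has two sp³ carbons, so it is not fully conjugated — not aromatic (1,4-cyclohexadiene).
Rings B and C form a fused bicyclic system (with one oxygen) with 9 sp² atoms and 10 π electrons from ring double bonds plus a heteroatom lone pair. 10 = 4(2)+2, so the system is aromatic and both rings count as aromatic (benzofuran).
Ring D is fully conjugated (every ring atom contributes a p orbital); 2 ring double bonds (4 π electrons) plus a heteroatom lone pair (2) give 6 π electrons. 6 = 4(1)+2, so ring D is aromatic (pyrazole).
Aromatic: B, C, D. Total: 3.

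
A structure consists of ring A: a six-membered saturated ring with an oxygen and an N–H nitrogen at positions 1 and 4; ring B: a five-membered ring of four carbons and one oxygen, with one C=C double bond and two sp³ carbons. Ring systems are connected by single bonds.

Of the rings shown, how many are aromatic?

0

Ring A has only sp³ atoms, so it is not fully conjugated — not aromatic (morpholine).
Ring B has two sp³ carbons, so it is not fully conjugated — not aromatic (2,3-dihydrofuran).
No ring is aromatic. Total: 0.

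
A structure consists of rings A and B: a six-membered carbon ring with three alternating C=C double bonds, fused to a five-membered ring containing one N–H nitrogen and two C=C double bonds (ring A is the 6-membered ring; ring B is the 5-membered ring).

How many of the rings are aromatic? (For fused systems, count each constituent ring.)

2

Rings A and B form a fused bicyclic system (with one N–H) with 9 sp² atoms and 10 π electrons from ring double bonds plus a heteroatom lone pair. 10 = 4(2)+2, so the system is aromatic and both rings count as aromatic (indole).
Aromatic: A, B. Total: 2.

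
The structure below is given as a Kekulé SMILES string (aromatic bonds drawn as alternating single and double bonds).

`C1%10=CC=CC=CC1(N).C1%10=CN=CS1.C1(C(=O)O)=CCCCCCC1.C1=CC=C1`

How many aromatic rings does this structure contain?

The SMILES encodes a seven-membered carbon ring with three C=C double bonds and one sp³ carbon; a five-membered ring with a sulfur at position 1 and a nitrogen at position 3 (in a C=N bond), with two double bonds; an eight-membered carbon ring with one C=C double bond; a four-membered carbon ring with two alternating C=C double bonds.
The 7-membered ring has one sp³ carbon, so it is not fully conjugated — not aromatic (cycloheptatriene).
The 5-membered ring with one sulfur and one =N– is planar and fully conjugated; 2 ring double bonds (4 π electrons) plus a heteroatom lone pair (2) give 6 π electrons. That satisfies 4n+2 with n=1, so it is aromatic (thiazole).
The 8-membered ring has six sp³ carbons, so it is not fully conjugated — not aromatic (cyclooctene).
The 4-membered ring has only sp² ring atoms; a planar conformation would have a fully conjugated π system of 4 electrons. But 4 = 4(1), which is 4n not 4n+2, so it is not aromatic (cyclobutadiene) — cyclobutadiene is antiaromatic and distorts to a rectangle.
1 of the 4 rings is aromatic. Total: 1.

1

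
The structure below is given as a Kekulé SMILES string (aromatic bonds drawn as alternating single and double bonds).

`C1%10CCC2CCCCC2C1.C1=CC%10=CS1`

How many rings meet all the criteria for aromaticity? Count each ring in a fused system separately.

1

The SMILES encodes two fused six-membered saturated carbon rings; a five-membered ring of four carbons and one sulfur, with two C=C double bonds.
The 6-membered ring has only sp³ atoms, so it is not fully conjugated — not aromatic (cyclohexane ring).
The second 6-membered ring has only sp³ atoms, so it is not fully conjugated — not aromatic (cyclohexane ring).
The 5-membered ring with one sulfur has a continuous p-orbital overlap around the ring; 2 ring double bonds (4 π electrons) plus a heteroatom lone pair (2) give 6 π electrons. 6 = 4(1)+2, so it is aromatic (thiophene).
1 of the 3 rings is aromatic. Total: 1.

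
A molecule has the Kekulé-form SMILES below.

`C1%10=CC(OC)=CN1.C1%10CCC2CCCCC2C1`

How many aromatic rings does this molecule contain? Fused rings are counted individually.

The SMILES encodes a five-membered ring of four carbons and one nitrogen bearing a hydrogen, with two C=C double bonds; two fused six-membered saturated carbon rings.
The 5-membered ring with one N–H has a continuous p-orbital overlap around the ring; 2 ring double bonds (4 π electrons) plus a heteroatom lone pair (2) give 6 π electrons. Since 6 = 4n+2 (n=1), it is aromatic (pyrrole).
The 6-membered ring has only sp³ atoms, so it is not fully conjugated — not aromatic (cyclohexane ring).
The second 6-membered ring has only sp³ atoms, so it is not fully conjugated — not aromatic (cyclohexane ring).
1 of the 3 rings is aromatic. Total: 1.

1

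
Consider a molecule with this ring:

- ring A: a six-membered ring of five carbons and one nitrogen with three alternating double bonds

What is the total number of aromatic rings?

1

Ring A is planar and fully conjugated; 3 ring double bonds give 6 π electrons. Since 6 = 4n+2 (n=1), ring A is aromatic (pyridine).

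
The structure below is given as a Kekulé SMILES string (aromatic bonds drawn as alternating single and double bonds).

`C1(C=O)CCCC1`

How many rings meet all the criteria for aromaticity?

The SMILES encodes a five-membered saturated carbon ring.
The 5-membered ring has only sp³ atoms, so it is not fully conjugated — not aromatic (cyclopentane).

0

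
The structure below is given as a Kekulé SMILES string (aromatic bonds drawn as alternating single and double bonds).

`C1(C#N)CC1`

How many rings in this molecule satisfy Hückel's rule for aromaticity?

0

The SMILES encodes a three-membered saturated carbon ring.
The 3-membered ring has only sp³ atoms, so it is not fully conjugated — not aromatic (cyclopropane).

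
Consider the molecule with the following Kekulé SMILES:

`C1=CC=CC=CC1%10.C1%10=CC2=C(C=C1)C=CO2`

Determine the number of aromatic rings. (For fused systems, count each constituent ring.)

2

The SMILES encodes a seven-membered carbon ring with three C=C double bonds and one sp³ carbon; a six-membered carbon ring with three alternating C=C double bonds, fused to a five-membered ring containing one oxygen and two C=C double bonds.
The 7-membered ring has one sp³ carbon, so it is not fully conjugated — not aromatic (cycloheptatriene).
The fused 6/5-membered bicyclic (with one oxygen) is a single π system with 9 sp² atoms and 10 π electrons from ring double bonds plus a heteroatom lone pair. 10 = 4(2)+2, so the system is aromatic and both rings count as aromatic (benzofuran).
2 of the 3 rings are aromatic. Total: 2.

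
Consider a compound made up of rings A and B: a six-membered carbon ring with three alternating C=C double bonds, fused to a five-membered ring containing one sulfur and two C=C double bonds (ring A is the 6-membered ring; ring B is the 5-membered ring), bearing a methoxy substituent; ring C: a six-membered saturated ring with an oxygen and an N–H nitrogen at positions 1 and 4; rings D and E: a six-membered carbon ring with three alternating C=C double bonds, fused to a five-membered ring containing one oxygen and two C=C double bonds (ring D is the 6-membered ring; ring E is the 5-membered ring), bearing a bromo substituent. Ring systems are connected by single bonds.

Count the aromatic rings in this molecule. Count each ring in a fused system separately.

Rings A and B form a fused bicyclic system (with one sulfur) with 9 sp² atoms and 10 π electrons from ring double bonds plus a heteroatom lone pair. 10 = 4(2)+2, so the system is aromatic and both rings count as aromatic (benzothiophene).
Ring C has only sp³ atoms, so it is not fully conjugated — not aromatic (morpholine).
Rings D and E form a fused bicyclic system (with one oxygen) with 9 sp² atoms and 10 π electrons from ring double bonds plus a heteroatom lone pair. 10 = 4(2)+2, so the system is aromatic and both rings count as aromatic (benzofuran).
Aromatic: A, B, D, E. Total: 4.

4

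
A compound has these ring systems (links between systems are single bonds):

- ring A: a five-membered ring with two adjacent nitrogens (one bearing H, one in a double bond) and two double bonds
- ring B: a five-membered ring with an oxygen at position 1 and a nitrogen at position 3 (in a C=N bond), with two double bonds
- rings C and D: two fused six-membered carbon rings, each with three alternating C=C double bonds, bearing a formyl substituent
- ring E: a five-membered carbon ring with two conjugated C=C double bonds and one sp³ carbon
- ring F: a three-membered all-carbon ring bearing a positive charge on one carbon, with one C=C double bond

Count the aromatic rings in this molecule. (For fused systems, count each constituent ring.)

5

Ring A is fully conjugated (every ring atom contributes a p orbital); 2 ring double bonds (4 π electrons) plus a heteroatom lone pair (2) give 6 π electrons. 6 = 4(1)+2, so ring A is aromatic (pyrazole).
Ring B is fully conjugated (every ring atom contributes a p orbital); 2 ring double bonds (4 π electrons) plus a heteroatom lone pair (2) give 6 π electrons. That satisfies 4n+2 with n=1, so ring B is aromatic (oxazole).
Rings C and D form a fused bicyclic system with 10 sp² atoms and 10 π electrons from ring double bonds. 10 = 4(2)+2, so the system is aromatic and both rings count as aromatic (naphthalene).
Ring E has one sp³ carbon, so it is not fully conjugated — not aromatic (cyclopentadiene).
Ring F is planar and fully conjugated; 1 ring double bond (2 π electrons) plus the carbocation's empty p orbital (0, but keeps the ring conjugated) give 2 π electrons. That satisfies 4n+2 with n=0, so ring F is aromatic (cyclopropenyl cation).
Aromatic: A, B, C, D, F. Total: 5.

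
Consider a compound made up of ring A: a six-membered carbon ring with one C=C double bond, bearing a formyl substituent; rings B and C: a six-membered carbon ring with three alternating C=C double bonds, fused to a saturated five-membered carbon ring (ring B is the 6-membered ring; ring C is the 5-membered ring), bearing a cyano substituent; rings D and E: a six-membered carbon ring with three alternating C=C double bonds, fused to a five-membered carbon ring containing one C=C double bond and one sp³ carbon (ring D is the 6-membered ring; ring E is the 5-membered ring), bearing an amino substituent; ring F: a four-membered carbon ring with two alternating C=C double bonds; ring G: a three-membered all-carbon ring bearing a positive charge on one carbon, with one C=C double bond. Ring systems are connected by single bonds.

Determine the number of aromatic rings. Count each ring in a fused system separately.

Ring A has four sp³ carbons, so it is not fully conjugated — not aromatic (cyclohexene).
Ring B is fully conjugated (every ring atom contributes a p orbital); 3 ring double bonds give 6 π electrons. 6 = 4(1)+2, so ring B is aromatic (benzene ring).
Ring C has three sp³ carbons, so it is not fully conjugated — not aromatic (cyclopentane ring).
Ring D is fully conjugated (every ring atom contributes a p orbital); 3 ring double bonds give 6 π electrons. Since 6 = 4n+2 (n=1), ring D is aromatic (benzene ring).
Ring E has one sp³ carbon, so it is not fully conjugated — not aromatic (cyclopentene ring).
Ring F has only sp² ring atoms; a planar conformation would have a fully conjugated π system of 4 electrons. But 4 = 4(1), which is 4n not 4n+2, so ring F is not aromatic (cyclobutadiene) — cyclobutadiene is antiaromatic and distorts to a rectangle.
Ring G is fully conjugated (every ring atom contributes a p orbital); 1 ring double bond (2 π electrons) plus the carbocation's empty p orbital (0, but keeps the ring conjugated) give 2 π electrons. Since 2 = 4n+2 (n=0), ring G is aromatic (cyclopropenyl cation).
Aromatic: B, D, G. Total: 3.

3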